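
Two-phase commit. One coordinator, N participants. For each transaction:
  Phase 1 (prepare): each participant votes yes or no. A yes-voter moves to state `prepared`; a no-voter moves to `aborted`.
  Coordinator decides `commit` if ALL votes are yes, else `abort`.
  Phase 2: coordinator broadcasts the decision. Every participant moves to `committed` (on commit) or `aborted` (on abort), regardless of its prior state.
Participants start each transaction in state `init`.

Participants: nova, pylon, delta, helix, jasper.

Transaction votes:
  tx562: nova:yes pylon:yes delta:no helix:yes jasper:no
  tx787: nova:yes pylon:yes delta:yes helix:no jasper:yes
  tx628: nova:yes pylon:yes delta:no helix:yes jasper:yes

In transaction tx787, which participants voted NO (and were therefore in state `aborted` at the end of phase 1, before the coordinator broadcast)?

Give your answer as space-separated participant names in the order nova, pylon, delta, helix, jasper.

Answer: helix

Derivation:
Txn tx787 phase 1: nova yes -> prepared; pylon yes -> prepared; delta yes -> prepared; helix no -> aborted; jasper yes -> prepared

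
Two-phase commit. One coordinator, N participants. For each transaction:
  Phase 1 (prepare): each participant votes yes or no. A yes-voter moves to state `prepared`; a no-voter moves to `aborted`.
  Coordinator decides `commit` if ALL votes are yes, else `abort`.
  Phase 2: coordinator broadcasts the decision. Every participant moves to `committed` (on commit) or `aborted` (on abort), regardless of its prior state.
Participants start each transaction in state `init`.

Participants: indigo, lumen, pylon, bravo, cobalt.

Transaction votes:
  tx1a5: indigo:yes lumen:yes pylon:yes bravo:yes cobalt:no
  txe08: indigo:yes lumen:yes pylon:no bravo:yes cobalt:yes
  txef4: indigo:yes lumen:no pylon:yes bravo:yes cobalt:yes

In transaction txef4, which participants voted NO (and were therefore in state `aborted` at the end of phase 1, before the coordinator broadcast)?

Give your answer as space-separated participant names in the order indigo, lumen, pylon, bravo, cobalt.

Txn txef4 phase 1: indigo yes -> prepared; lumen no -> aborted; pylon yes -> prepared; bravo yes -> prepared; cobalt yes -> prepared

Answer: lumen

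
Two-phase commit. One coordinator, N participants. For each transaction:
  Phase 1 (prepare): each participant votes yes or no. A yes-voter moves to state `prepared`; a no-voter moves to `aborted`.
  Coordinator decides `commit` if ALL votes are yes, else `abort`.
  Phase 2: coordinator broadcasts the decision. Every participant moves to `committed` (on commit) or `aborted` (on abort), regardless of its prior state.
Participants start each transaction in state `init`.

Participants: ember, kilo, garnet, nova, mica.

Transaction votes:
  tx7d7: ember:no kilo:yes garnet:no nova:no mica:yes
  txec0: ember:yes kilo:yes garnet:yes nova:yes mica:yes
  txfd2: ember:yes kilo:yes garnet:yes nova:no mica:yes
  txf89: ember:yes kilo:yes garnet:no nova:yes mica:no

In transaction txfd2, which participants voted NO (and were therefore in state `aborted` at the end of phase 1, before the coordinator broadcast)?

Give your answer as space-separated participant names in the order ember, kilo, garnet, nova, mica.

Answer: nova

Derivation:
Txn txfd2 phase 1: ember yes -> prepared; kilo yes -> prepared; garnet yes -> prepared; nova no -> aborted; mica yes -> prepared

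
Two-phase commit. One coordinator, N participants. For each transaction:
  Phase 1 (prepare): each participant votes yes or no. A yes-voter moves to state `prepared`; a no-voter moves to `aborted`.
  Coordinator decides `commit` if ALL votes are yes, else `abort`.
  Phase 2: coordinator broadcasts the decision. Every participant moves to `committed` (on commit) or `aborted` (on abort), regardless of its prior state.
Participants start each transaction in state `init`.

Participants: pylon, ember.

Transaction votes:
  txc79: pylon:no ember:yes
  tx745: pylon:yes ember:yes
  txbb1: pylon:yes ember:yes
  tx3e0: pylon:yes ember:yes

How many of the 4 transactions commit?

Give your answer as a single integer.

txc79: no from pylon -> abort (commits=0)
tx745: all yes -> commit (commits=1)
txbb1: all yes -> commit (commits=2)
tx3e0: all yes -> commit (commits=3)

Answer: 3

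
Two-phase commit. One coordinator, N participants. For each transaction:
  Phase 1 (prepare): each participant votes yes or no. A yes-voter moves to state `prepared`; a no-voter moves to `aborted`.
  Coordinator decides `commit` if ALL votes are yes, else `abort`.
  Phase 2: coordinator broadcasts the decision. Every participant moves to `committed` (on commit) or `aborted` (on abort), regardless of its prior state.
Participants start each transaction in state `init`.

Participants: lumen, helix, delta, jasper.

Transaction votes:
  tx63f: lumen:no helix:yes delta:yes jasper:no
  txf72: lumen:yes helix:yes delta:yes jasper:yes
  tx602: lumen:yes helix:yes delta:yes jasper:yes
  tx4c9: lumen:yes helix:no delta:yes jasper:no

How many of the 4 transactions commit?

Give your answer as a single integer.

tx63f: no from lumen, jasper -> abort (commits=0)
txf72: all yes -> commit (commits=1)
tx602: all yes -> commit (commits=2)
tx4c9: no from helix, jasper -> abort (commits=2)

Answer: 2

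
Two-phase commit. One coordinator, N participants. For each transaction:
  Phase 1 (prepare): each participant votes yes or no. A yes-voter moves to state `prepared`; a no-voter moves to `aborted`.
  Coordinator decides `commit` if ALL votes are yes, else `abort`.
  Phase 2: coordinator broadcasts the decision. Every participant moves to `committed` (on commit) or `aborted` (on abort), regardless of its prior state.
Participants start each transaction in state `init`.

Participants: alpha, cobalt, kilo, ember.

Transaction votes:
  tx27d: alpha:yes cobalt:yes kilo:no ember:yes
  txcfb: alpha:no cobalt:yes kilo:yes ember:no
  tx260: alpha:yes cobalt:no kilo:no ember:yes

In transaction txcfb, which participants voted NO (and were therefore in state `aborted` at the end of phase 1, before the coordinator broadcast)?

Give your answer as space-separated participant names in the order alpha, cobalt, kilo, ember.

Answer: alpha ember

Derivation:
Txn txcfb phase 1: alpha no -> aborted; cobalt yes -> prepared; kilo yes -> prepared; ember no -> aborted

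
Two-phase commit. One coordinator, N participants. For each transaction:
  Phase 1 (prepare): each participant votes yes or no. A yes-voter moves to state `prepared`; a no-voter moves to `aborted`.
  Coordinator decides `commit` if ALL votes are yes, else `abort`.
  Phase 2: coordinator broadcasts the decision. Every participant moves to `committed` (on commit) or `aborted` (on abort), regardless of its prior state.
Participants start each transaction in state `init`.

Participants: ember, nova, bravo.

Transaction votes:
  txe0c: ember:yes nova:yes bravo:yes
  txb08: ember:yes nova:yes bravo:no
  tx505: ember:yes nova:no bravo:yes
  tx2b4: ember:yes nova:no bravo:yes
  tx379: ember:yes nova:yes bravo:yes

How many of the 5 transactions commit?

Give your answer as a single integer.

txe0c: all yes -> commit (commits=1)
txb08: no from bravo -> abort (commits=1)
tx505: no from nova -> abort (commits=1)
tx2b4: no from nova -> abort (commits=1)
tx379: all yes -> commit (commits=2)

Answer: 2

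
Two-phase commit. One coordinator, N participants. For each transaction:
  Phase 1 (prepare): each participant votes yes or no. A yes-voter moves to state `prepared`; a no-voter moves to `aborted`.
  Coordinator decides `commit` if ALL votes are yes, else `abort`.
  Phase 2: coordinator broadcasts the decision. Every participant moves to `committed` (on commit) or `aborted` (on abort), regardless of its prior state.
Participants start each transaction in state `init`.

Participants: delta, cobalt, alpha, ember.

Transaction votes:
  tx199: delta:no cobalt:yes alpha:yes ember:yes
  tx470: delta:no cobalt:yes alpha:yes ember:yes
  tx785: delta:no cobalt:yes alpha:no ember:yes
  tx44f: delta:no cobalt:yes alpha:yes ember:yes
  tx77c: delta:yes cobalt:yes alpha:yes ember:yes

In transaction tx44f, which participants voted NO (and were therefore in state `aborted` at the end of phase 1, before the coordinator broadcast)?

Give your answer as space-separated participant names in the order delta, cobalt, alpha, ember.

Txn tx44f phase 1: delta no -> aborted; cobalt yes -> prepared; alpha yes -> prepared; ember yes -> prepared

Answer: delta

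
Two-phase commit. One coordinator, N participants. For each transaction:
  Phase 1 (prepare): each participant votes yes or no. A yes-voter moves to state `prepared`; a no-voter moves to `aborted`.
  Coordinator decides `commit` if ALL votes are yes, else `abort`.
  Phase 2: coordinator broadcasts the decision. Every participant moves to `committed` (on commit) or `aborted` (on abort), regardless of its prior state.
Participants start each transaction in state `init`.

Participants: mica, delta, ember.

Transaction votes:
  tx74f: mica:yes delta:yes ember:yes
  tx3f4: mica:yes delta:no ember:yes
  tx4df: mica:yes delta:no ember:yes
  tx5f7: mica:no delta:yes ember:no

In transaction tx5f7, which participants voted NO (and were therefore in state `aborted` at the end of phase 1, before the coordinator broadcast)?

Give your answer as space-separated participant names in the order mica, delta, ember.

Answer: mica ember

Derivation:
Txn tx5f7 phase 1: mica no -> aborted; delta yes -> prepared; ember no -> aborted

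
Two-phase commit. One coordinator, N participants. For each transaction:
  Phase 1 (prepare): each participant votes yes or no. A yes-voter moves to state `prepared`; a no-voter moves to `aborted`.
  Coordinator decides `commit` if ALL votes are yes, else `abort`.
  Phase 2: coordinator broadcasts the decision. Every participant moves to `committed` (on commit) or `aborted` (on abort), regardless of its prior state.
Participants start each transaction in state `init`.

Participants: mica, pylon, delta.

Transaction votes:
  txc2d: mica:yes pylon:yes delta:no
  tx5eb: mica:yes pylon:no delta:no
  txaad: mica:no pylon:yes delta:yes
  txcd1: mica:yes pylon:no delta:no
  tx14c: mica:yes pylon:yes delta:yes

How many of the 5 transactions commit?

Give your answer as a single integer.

txc2d: no from delta -> abort (commits=0)
tx5eb: no from pylon, delta -> abort (commits=0)
txaad: no from mica -> abort (commits=0)
txcd1: no from pylon, delta -> abort (commits=0)
tx14c: all yes -> commit (commits=1)

Answer: 1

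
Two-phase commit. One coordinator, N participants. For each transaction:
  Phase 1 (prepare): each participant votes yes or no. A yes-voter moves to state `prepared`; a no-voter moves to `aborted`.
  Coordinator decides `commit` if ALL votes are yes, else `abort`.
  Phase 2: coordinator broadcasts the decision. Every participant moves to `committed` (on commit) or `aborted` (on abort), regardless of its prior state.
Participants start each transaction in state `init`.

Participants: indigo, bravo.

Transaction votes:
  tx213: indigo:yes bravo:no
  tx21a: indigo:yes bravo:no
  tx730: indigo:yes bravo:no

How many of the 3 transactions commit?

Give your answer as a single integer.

tx213: no from bravo -> abort (commits=0)
tx21a: no from bravo -> abort (commits=0)
tx730: no from bravo -> abort (commits=0)

Answer: 0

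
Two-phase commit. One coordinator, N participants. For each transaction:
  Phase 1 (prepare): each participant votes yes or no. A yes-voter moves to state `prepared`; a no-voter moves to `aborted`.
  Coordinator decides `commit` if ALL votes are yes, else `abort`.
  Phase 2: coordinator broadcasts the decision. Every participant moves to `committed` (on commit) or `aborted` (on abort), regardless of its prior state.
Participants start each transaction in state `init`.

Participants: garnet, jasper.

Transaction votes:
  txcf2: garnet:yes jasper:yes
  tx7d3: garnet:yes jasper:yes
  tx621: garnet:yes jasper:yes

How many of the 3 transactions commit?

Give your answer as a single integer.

txcf2: all yes -> commit (commits=1)
tx7d3: all yes -> commit (commits=2)
tx621: all yes -> commit (commits=3)

Answer: 3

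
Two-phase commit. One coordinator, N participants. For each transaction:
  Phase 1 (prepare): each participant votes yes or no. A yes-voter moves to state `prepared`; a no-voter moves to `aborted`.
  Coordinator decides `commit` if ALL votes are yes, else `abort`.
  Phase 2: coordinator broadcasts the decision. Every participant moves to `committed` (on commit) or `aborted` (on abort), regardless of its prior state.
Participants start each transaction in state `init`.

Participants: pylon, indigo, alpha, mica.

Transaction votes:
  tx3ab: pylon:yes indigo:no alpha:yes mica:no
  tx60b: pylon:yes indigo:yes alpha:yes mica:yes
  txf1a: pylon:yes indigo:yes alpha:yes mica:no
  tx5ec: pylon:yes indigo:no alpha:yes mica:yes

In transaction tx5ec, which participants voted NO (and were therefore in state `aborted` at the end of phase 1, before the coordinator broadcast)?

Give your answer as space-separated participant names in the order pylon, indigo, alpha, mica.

Answer: indigo

Derivation:
Txn tx5ec phase 1: pylon yes -> prepared; indigo no -> aborted; alpha yes -> prepared; mica yes -> prepared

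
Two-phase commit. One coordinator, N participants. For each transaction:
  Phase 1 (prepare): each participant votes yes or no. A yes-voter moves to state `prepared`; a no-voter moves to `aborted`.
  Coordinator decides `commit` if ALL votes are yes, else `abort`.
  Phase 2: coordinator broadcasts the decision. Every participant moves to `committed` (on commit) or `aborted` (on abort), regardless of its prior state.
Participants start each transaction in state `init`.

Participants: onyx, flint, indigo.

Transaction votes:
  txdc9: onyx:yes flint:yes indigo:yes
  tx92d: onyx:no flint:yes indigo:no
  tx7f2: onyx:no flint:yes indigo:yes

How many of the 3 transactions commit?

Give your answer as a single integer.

Answer: 1

Derivation:
txdc9: all yes -> commit (commits=1)
tx92d: no from onyx, indigo -> abort (commits=1)
tx7f2: no from onyx -> abort (commits=1)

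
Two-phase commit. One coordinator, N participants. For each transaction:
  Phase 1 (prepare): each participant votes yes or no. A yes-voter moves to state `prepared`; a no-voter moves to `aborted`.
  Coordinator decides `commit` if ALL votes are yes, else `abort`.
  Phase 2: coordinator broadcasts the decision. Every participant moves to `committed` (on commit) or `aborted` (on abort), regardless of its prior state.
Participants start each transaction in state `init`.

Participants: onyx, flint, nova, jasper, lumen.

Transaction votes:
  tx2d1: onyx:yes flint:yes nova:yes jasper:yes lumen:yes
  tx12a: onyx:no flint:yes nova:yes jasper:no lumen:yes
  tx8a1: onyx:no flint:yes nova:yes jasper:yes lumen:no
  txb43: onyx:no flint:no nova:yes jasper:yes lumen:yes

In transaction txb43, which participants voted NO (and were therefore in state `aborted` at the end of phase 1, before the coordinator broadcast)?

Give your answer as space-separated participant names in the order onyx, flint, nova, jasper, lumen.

Answer: onyx flint

Derivation:
Txn txb43 phase 1: onyx no -> aborted; flint no -> aborted; nova yes -> prepared; jasper yes -> prepared; lumen yes -> prepared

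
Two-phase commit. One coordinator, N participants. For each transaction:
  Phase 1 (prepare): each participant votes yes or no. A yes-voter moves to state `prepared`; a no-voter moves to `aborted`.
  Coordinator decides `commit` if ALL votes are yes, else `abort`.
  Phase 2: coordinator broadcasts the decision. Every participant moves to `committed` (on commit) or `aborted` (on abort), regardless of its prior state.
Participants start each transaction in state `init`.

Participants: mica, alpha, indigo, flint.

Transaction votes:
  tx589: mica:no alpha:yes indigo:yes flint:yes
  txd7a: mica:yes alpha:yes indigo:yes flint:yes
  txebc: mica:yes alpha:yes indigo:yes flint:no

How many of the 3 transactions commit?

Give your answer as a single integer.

Answer: 1

Derivation:
tx589: no from mica -> abort (commits=0)
txd7a: all yes -> commit (commits=1)
txebc: no from flint -> abort (commits=1)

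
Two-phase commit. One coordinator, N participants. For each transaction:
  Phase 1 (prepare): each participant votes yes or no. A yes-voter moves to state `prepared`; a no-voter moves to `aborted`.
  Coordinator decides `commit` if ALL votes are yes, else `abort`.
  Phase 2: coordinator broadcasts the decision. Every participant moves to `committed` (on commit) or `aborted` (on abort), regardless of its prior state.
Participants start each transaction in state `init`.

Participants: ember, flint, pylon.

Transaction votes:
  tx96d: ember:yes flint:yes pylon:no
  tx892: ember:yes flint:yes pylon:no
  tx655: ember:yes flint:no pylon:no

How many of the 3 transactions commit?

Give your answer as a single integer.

Answer: 0

Derivation:
tx96d: no from pylon -> abort (commits=0)
tx892: no from pylon -> abort (commits=0)
tx655: no from flint, pylon -> abort (commits=0)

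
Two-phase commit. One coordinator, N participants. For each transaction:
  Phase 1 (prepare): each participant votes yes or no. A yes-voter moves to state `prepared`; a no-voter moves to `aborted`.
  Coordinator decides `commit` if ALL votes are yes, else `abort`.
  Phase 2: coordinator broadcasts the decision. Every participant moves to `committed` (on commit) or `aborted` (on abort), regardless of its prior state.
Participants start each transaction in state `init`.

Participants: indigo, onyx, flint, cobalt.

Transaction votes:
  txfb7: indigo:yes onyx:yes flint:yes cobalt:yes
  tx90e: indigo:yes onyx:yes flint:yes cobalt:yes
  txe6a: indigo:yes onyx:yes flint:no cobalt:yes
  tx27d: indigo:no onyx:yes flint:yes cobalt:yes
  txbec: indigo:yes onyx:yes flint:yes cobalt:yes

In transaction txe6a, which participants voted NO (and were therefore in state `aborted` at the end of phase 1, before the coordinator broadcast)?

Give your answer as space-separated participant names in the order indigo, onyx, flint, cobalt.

Txn txe6a phase 1: indigo yes -> prepared; onyx yes -> prepared; flint no -> aborted; cobalt yes -> prepared

Answer: flint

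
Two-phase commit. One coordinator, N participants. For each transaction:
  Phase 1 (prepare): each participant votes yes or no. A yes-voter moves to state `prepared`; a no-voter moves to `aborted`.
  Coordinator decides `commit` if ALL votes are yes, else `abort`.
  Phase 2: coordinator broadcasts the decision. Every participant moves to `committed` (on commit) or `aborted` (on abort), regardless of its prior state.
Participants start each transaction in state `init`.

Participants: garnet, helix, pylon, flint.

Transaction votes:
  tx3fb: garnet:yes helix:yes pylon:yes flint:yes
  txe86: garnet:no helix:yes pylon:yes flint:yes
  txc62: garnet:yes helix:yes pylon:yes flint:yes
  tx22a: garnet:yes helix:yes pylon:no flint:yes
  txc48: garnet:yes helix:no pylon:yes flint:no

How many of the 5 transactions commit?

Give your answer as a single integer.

tx3fb: all yes -> commit (commits=1)
txe86: no from garnet -> abort (commits=1)
txc62: all yes -> commit (commits=2)
tx22a: no from pylon -> abort (commits=2)
txc48: no from helix, flint -> abort (commits=2)

Answer: 2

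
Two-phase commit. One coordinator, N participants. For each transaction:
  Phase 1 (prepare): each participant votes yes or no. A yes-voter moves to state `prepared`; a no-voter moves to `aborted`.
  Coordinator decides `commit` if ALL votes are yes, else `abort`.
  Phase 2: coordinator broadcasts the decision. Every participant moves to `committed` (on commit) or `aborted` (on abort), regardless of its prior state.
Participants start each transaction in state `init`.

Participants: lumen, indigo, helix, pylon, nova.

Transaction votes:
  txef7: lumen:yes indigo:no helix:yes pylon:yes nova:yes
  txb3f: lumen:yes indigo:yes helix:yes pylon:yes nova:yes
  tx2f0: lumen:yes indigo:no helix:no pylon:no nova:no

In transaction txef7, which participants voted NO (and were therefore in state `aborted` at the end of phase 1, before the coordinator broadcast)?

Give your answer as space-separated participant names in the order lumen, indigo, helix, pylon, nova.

Answer: indigo

Derivation:
Txn txef7 phase 1: lumen yes -> prepared; indigo no -> aborted; helix yes -> prepared; pylon yes -> prepared; nova yes -> prepared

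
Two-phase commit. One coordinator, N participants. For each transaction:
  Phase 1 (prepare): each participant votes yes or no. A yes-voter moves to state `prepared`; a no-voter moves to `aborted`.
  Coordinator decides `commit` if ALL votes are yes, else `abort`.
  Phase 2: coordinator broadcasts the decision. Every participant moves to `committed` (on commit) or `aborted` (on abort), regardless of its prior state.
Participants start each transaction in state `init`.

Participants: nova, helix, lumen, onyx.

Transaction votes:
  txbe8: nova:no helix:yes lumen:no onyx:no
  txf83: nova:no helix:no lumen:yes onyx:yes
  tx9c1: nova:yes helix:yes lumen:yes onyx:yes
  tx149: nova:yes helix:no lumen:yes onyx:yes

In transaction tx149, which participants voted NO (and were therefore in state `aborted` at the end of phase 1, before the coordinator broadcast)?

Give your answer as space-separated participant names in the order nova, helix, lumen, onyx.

Answer: helix

Derivation:
Txn tx149 phase 1: nova yes -> prepared; helix no -> aborted; lumen yes -> prepared; onyx yes -> prepared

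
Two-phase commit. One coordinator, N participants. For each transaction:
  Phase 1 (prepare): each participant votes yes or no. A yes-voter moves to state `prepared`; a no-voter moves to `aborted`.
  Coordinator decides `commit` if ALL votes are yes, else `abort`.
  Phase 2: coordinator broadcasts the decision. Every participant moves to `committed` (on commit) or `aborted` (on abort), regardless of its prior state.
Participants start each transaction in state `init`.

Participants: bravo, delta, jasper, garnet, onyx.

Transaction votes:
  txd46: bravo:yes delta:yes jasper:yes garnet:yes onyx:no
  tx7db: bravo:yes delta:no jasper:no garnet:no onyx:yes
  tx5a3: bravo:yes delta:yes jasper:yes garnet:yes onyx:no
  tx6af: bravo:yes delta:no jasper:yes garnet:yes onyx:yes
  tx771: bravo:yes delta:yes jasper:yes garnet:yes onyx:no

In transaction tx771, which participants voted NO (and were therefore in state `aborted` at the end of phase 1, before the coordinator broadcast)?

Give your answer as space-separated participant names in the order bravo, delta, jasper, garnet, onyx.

Answer: onyx

Derivation:
Txn tx771 phase 1: bravo yes -> prepared; delta yes -> prepared; jasper yes -> prepared; garnet yes -> prepared; onyx no -> aborted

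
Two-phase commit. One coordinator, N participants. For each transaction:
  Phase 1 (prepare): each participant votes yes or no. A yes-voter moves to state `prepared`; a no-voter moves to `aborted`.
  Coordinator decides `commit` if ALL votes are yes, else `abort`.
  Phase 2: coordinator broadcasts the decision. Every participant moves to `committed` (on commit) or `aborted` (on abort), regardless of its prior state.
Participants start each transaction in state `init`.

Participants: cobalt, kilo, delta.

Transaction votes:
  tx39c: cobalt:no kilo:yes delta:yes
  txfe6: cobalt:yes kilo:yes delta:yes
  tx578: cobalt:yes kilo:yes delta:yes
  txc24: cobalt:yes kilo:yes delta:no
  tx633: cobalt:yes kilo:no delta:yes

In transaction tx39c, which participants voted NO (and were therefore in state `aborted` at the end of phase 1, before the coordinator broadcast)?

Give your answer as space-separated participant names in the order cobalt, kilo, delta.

Answer: cobalt

Derivation:
Txn tx39c phase 1: cobalt no -> aborted; kilo yes -> prepared; delta yes -> prepared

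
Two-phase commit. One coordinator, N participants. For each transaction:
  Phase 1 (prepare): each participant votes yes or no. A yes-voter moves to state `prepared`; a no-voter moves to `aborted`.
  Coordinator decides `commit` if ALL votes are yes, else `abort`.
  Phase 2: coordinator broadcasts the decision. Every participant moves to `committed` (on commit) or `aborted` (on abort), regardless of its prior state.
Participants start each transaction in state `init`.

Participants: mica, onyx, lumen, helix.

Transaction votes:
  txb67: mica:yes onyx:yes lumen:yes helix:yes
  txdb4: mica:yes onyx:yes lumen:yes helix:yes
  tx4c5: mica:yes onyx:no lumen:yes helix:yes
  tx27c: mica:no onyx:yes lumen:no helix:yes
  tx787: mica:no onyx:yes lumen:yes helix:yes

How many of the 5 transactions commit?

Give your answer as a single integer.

txb67: all yes -> commit (commits=1)
txdb4: all yes -> commit (commits=2)
tx4c5: no from onyx -> abort (commits=2)
tx27c: no from mica, lumen -> abort (commits=2)
tx787: no from mica -> abort (commits=2)

Answer: 2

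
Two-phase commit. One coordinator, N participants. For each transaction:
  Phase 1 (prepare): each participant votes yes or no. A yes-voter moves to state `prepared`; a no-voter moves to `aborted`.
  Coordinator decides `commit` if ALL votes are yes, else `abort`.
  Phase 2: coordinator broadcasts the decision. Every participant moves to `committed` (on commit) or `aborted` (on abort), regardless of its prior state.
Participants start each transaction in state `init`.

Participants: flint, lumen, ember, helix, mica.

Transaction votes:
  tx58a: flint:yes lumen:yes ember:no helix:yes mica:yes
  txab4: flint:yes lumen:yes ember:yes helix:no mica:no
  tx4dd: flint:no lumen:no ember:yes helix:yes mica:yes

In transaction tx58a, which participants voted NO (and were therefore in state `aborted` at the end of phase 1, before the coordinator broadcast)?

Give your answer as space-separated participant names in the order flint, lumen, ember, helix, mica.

Answer: ember

Derivation:
Txn tx58a phase 1: flint yes -> prepared; lumen yes -> prepared; ember no -> aborted; helix yes -> prepared; mica yes -> prepared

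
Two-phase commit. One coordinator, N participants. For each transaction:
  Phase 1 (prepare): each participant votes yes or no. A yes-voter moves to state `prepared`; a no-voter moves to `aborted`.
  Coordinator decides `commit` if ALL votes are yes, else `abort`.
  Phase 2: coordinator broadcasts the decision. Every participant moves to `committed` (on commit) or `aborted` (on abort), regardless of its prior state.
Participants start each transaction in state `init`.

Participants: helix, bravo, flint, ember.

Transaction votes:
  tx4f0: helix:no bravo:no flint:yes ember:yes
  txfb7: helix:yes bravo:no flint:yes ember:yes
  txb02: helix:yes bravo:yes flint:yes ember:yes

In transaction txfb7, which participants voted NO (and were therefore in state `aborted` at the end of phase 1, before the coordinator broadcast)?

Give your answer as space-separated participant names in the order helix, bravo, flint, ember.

Txn txfb7 phase 1: helix yes -> prepared; bravo no -> aborted; flint yes -> prepared; ember yes -> prepared

Answer: bravo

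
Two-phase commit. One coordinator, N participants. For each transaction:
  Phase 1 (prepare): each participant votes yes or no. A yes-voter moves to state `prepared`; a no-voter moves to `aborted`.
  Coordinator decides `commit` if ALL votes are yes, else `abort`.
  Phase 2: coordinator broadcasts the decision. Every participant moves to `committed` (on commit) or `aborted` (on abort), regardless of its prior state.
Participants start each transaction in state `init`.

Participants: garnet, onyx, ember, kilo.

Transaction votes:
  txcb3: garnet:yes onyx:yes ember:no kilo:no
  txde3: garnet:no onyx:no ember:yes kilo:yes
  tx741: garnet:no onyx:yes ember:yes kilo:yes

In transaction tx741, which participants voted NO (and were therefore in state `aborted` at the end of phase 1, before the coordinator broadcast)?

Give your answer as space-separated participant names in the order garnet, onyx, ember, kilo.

Answer: garnet

Derivation:
Txn tx741 phase 1: garnet no -> aborted; onyx yes -> prepared; ember yes -> prepared; kilo yes -> prepared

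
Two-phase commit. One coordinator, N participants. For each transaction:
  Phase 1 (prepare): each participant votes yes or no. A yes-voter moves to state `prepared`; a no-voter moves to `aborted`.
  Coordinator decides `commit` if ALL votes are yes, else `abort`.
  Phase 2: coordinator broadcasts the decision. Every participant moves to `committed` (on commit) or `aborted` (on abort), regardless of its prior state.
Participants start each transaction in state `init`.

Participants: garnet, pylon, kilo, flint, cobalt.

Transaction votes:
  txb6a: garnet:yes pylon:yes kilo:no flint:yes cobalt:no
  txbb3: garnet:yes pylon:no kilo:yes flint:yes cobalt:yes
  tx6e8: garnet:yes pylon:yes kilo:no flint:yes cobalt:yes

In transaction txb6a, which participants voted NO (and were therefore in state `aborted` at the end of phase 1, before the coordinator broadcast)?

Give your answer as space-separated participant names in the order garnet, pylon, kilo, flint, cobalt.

Txn txb6a phase 1: garnet yes -> prepared; pylon yes -> prepared; kilo no -> aborted; flint yes -> prepared; cobalt no -> aborted

Answer: kilo cobalt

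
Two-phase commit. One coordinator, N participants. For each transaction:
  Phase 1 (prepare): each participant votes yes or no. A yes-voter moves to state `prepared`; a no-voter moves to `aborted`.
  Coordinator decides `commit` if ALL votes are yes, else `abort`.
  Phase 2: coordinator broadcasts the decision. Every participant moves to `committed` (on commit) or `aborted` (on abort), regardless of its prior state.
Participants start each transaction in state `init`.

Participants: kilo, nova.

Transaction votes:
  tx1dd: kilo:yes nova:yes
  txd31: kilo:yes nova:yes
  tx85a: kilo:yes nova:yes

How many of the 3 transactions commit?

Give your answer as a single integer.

Answer: 3

Derivation:
tx1dd: all yes -> commit (commits=1)
txd31: all yes -> commit (commits=2)
tx85a: all yes -> commit (commits=3)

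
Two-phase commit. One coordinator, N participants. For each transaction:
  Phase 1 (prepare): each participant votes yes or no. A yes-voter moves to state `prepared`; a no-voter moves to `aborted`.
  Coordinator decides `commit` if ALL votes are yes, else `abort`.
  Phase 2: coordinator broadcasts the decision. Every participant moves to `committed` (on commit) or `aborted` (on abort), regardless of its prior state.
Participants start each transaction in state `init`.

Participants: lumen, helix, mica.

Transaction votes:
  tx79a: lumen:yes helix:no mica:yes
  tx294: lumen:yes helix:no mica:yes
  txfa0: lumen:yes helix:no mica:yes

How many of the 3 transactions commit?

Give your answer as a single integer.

tx79a: no from helix -> abort (commits=0)
tx294: no from helix -> abort (commits=0)
txfa0: no from helix -> abort (commits=0)

Answer: 0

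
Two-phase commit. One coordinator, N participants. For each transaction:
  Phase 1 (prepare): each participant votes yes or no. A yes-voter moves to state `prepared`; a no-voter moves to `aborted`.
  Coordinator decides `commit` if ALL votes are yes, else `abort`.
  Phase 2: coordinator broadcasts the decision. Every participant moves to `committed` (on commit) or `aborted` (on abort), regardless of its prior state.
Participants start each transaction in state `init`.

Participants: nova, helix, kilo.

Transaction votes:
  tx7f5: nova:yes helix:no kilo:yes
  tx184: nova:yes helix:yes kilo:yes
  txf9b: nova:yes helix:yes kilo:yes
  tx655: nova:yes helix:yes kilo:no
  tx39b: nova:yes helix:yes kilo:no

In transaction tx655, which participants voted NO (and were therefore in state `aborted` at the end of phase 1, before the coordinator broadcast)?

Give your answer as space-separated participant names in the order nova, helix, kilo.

Answer: kilo

Derivation:
Txn tx655 phase 1: nova yes -> prepared; helix yes -> prepared; kilo no -> aborted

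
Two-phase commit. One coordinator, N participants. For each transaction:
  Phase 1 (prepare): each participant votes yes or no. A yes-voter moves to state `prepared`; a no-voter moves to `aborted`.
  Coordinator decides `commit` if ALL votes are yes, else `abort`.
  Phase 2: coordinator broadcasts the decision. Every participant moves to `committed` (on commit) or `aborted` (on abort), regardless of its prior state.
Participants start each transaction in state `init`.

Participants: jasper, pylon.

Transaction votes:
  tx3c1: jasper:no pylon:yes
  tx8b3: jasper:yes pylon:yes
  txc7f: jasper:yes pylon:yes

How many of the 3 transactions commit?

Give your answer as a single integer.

tx3c1: no from jasper -> abort (commits=0)
tx8b3: all yes -> commit (commits=1)
txc7f: all yes -> commit (commits=2)

Answer: 2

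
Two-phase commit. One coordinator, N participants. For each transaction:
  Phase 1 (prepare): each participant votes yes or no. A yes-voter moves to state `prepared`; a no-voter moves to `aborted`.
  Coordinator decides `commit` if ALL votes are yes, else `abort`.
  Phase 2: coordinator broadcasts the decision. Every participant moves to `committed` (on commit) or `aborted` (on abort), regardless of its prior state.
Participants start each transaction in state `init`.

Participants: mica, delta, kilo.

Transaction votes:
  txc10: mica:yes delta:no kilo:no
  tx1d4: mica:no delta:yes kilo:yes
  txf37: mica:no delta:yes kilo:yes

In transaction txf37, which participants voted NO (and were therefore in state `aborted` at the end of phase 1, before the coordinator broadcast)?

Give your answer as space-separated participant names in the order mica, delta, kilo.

Txn txf37 phase 1: mica no -> aborted; delta yes -> prepared; kilo yes -> prepared

Answer: mica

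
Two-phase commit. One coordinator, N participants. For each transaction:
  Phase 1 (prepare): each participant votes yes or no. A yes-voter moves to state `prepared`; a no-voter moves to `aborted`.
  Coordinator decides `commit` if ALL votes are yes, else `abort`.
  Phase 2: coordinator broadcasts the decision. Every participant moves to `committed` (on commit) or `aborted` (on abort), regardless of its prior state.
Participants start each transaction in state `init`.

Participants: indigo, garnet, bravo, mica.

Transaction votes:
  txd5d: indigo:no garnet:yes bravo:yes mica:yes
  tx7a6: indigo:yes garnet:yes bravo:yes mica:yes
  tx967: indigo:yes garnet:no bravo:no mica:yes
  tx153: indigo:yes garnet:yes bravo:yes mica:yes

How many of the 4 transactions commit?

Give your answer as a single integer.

Answer: 2

Derivation:
txd5d: no from indigo -> abort (commits=0)
tx7a6: all yes -> commit (commits=1)
tx967: no from garnet, bravo -> abort (commits=1)
tx153: all yes -> commit (commits=2)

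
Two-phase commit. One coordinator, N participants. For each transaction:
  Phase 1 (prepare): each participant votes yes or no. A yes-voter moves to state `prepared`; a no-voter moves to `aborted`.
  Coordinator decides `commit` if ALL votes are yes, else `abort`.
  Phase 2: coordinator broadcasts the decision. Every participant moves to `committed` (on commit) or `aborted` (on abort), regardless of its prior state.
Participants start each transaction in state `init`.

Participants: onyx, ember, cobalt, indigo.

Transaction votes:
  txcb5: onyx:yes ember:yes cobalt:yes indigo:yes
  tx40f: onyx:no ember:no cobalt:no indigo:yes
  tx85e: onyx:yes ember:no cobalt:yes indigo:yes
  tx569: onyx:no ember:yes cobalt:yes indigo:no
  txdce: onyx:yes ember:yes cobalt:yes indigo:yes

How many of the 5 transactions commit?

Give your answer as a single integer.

txcb5: all yes -> commit (commits=1)
tx40f: no from onyx, ember, cobalt -> abort (commits=1)
tx85e: no from ember -> abort (commits=1)
tx569: no from onyx, indigo -> abort (commits=1)
txdce: all yes -> commit (commits=2)

Answer: 2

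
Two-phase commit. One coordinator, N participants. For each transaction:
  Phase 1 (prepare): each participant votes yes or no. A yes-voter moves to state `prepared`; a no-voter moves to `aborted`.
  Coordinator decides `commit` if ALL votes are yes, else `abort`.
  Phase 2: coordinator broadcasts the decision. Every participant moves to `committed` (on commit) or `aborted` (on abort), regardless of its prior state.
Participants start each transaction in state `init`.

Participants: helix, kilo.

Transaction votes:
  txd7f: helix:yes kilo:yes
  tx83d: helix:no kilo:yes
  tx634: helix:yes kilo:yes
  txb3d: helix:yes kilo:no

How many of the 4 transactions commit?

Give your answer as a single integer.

txd7f: all yes -> commit (commits=1)
tx83d: no from helix -> abort (commits=1)
tx634: all yes -> commit (commits=2)
txb3d: no from kilo -> abort (commits=2)

Answer: 2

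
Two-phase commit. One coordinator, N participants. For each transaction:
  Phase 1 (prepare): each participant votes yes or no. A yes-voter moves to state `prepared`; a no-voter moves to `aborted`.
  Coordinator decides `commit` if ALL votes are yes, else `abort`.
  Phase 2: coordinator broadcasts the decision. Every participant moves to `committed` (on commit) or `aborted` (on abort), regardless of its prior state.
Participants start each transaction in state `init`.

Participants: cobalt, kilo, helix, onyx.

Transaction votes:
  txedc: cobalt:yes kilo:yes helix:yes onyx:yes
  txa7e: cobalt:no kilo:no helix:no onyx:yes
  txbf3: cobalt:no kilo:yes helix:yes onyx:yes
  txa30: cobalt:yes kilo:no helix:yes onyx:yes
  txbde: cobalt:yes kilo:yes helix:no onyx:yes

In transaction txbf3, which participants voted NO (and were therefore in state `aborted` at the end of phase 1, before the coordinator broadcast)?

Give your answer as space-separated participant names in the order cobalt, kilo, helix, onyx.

Txn txbf3 phase 1: cobalt no -> aborted; kilo yes -> prepared; helix yes -> prepared; onyx yes -> prepared

Answer: cobalt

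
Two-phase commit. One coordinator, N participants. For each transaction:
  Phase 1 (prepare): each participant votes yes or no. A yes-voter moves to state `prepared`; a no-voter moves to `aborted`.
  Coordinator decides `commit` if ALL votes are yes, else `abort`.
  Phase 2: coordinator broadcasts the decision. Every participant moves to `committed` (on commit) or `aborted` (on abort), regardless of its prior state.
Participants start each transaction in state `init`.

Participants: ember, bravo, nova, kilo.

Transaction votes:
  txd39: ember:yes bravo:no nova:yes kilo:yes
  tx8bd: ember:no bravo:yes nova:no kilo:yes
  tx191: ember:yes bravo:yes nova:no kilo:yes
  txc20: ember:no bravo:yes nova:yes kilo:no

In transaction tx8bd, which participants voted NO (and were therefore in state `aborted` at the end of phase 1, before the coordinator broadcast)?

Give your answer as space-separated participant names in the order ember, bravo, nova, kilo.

Txn tx8bd phase 1: ember no -> aborted; bravo yes -> prepared; nova no -> aborted; kilo yes -> prepared

Answer: ember nova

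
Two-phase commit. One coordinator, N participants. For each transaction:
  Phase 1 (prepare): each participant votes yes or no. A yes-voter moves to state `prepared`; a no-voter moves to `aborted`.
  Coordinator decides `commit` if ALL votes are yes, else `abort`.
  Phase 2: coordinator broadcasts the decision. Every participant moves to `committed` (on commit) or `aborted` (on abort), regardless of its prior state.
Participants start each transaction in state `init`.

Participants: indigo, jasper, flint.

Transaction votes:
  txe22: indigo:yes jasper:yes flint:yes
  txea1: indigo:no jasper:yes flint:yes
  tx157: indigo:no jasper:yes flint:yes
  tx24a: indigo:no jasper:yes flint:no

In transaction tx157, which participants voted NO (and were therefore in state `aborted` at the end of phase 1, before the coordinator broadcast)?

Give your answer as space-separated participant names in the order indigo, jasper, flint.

Txn tx157 phase 1: indigo no -> aborted; jasper yes -> prepared; flint yes -> prepared

Answer: indigo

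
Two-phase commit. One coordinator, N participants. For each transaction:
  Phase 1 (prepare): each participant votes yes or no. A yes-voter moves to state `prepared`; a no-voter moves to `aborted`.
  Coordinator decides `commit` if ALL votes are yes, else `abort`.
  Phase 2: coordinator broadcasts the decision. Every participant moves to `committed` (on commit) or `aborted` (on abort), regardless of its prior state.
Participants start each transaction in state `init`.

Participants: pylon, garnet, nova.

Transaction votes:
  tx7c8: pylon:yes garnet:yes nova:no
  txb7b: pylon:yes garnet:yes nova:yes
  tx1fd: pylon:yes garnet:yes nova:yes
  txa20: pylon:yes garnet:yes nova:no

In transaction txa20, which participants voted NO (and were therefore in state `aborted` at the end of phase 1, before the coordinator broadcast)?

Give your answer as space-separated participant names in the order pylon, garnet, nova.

Txn txa20 phase 1: pylon yes -> prepared; garnet yes -> prepared; nova no -> aborted

Answer: nova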